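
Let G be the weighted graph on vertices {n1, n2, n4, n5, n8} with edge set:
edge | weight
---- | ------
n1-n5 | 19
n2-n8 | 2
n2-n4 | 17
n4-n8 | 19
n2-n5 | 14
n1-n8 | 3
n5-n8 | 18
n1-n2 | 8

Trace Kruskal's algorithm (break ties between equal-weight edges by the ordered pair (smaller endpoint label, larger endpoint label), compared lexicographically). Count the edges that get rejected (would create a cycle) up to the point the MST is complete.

1

Kruskal: consider edges lightest-first.
n2-n8 (2): add — endpoints in different components.
n1-n8 (3): add — endpoints in different components.
n1-n2 (8): skip — n2 and n1 already connected.
n2-n5 (14): add — endpoints in different components.
n2-n4 (17): add — endpoints in different components.
Edges rejected before the tree was complete: 1.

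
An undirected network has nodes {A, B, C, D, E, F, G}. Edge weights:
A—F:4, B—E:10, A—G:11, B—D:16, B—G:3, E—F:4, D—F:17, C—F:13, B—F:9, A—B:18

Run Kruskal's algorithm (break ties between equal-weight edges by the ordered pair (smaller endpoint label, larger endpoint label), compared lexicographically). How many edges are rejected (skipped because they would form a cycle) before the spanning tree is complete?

2

Kruskal's algorithm — process edges by increasing weight (ties by edge label):
B—G (3): add — endpoints in different components.
A—F (4): add — endpoints in different components.
E—F (4): add — endpoints in different components.
B—F (9): add — endpoints in different components.
B—E (10): skip — B and E already connected.
A—G (11): skip — A and G already connected.
C—F (13): add — endpoints in different components.
B—D (16): add — endpoints in different components.
Edges rejected before the tree was complete: 2.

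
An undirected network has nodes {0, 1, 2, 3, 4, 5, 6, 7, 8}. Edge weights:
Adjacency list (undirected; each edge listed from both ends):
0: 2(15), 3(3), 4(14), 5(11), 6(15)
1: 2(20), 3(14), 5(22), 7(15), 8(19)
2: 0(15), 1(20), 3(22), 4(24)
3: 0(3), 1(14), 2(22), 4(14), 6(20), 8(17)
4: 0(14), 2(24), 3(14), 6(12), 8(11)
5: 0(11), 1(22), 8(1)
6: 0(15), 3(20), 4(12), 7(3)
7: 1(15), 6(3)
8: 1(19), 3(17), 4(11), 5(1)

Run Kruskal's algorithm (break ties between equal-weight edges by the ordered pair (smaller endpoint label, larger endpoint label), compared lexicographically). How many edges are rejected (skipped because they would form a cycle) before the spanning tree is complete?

Kruskal: consider edges lightest-first.
5–8 (1): add — endpoints in different components.
0–3 (3): add — endpoints in different components.
6–7 (3): add — endpoints in different components.
0–5 (11): add — endpoints in different components.
4–8 (11): add — endpoints in different components.
4–6 (12): add — endpoints in different components.
0–4 (14): skip — 0 and 4 already connected.
1–3 (14): add — endpoints in different components.
3–4 (14): skip — 3 and 4 already connected.
0–2 (15): add — endpoints in different components.
Edges rejected before the tree was complete: 2.

2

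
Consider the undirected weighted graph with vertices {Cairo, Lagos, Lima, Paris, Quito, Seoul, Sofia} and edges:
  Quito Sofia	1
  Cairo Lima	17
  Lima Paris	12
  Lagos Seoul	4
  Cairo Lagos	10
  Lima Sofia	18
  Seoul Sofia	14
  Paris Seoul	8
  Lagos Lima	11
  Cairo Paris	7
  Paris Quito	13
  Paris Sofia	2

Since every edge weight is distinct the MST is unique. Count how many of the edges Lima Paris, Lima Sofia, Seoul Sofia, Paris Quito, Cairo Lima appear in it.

Kruskal's algorithm — process edges by increasing weight (ties by edge label):
Quito Sofia (1): add — endpoints in different components.
Paris Sofia (2): add — endpoints in different components.
Lagos Seoul (4): add — endpoints in different components.
Cairo Paris (7): add — endpoints in different components.
Paris Seoul (8): add — endpoints in different components.
Cairo Lagos (10): skip — Cairo and Lagos already connected.
Lagos Lima (11): add — endpoints in different components.
MST edge set: {Quito Sofia, Paris Sofia, Lagos Seoul, Cairo Paris, Paris Seoul, Lagos Lima}.
Of the listed edges, {} are in the MST → 0.

0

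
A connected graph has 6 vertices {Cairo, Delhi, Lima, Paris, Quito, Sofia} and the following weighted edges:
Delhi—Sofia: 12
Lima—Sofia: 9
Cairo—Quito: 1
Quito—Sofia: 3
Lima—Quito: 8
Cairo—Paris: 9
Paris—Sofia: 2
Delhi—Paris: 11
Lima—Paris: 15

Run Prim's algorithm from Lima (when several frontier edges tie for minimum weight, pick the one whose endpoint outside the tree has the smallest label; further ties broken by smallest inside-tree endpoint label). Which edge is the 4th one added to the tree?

Paris-Sofia

Prim's algorithm from Lima:
Step 1: frontier [Lima—Quito 8, Lima—Sofia 9, Lima—Paris 15] → take Lima—Quito (8); add Quito.
Step 2: frontier [Lima—Sofia 9, Lima—Paris 15, Cairo—Quito 1, Quito—Sofia 3] → take Cairo—Quito (1); add Cairo.
Step 3: frontier [Cairo—Paris 9, Lima—Sofia 9, Lima—Paris 15, Quito—Sofia 3] → take Quito—Sofia (3); add Sofia.
Step 4: frontier [Cairo—Paris 9, Lima—Paris 15, Paris—Sofia 2, Delhi—Sofia 12] → take Paris—Sofia (2); add Paris.
Step 5: frontier [Delhi—Paris 11, Delhi—Sofia 12] → take Delhi—Paris (11); add Delhi.
The 4th edge added is Paris—Sofia.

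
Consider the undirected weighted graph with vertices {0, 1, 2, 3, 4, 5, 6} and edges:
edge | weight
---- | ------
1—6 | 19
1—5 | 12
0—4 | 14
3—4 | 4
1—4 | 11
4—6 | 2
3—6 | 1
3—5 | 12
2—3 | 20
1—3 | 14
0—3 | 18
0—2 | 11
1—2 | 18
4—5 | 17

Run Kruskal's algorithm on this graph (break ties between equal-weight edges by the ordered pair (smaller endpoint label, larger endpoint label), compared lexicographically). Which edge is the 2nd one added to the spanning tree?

Kruskal: consider edges lightest-first.
3—6 (1): add — endpoints in different components.
4—6 (2): add — endpoints in different components.
3—4 (4): skip — 3 and 4 already connected.
0—2 (11): add — endpoints in different components.
1—4 (11): add — endpoints in different components.
1—5 (12): add — endpoints in different components.
3—5 (12): skip — 3 and 5 already connected.
0—4 (14): add — endpoints in different components.
The 2nd edge added is 4—6.

4-6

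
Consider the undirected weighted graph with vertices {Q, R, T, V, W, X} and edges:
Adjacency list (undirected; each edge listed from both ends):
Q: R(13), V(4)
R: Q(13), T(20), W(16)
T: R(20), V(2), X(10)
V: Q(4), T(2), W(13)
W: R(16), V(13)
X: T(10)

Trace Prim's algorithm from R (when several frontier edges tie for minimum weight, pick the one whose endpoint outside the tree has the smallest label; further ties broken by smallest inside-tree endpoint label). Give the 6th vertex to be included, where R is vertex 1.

W

Prim, starting at R.
Step 1: frontier [Q R 13, R W 16, R T 20] → take Q R (13); add Q.
Step 2: frontier [Q V 4, R W 16, R T 20] → take Q V (4); add V.
Step 3: frontier [R W 16, R T 20, T V 2, V W 13] → take T V (2); add T.
Step 4: frontier [R W 16, T X 10, V W 13] → take T X (10); add X.
Step 5: frontier [R W 16, V W 13] → take V W (13); add W.
Vertex order: R, Q, V, T, X, W. The 6th vertex is W.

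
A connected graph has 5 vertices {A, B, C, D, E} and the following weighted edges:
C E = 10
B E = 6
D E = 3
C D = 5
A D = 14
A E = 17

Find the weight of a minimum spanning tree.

28

Kruskal: consider edges lightest-first.
D E (3): add — endpoints in different components.
C D (5): add — endpoints in different components.
B E (6): add — endpoints in different components.
C E (10): skip — C and E already connected.
A D (14): add — endpoints in different components.
MST edges: D E, C D, B E, A D; total weight 3+5+6+14 = 28.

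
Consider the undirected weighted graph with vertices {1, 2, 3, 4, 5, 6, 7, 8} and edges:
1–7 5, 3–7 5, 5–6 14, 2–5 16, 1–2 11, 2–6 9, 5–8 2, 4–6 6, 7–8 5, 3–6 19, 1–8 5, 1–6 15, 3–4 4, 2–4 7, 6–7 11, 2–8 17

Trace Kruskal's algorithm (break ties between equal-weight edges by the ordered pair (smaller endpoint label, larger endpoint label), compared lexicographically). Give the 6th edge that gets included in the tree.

Kruskal's algorithm — process edges by increasing weight (ties by edge label):
5–8 (2): add — endpoints in different components.
3–4 (4): add — endpoints in different components.
1–7 (5): add — endpoints in different components.
1–8 (5): add — endpoints in different components.
3–7 (5): add — endpoints in different components.
7–8 (5): skip — 7 and 8 already connected.
4–6 (6): add — endpoints in different components.
2–4 (7): add — endpoints in different components.
The 6th edge added is 4–6.

4-6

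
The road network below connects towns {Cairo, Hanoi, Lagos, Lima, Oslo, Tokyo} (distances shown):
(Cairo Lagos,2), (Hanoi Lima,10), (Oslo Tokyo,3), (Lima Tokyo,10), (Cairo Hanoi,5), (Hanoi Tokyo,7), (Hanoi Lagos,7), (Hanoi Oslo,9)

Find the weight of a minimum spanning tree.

Prim's algorithm from Lima:
Step 1: frontier [Hanoi Lima 10, Lima Tokyo 10] → take Hanoi Lima (10); add Hanoi.
Step 2: frontier [Cairo Hanoi 5, Hanoi Lagos 7, Hanoi Tokyo 7, Hanoi Oslo 9, Lima Tokyo 10] → take Cairo Hanoi (5); add Cairo.
Step 3: frontier [Cairo Lagos 2, Hanoi Lagos 7, Hanoi Tokyo 7, Hanoi Oslo 9, Lima Tokyo 10] → take Cairo Lagos (2); add Lagos.
Step 4: frontier [Hanoi Tokyo 7, Hanoi Oslo 9, Lima Tokyo 10] → take Hanoi Tokyo (7); add Tokyo.
Step 5: frontier [Hanoi Oslo 9, Oslo Tokyo 3] → take Oslo Tokyo (3); add Oslo.
MST edges: Hanoi Lima, Cairo Hanoi, Cairo Lagos, Hanoi Tokyo, Oslo Tokyo; total weight 10+5+2+7+3 = 27.

27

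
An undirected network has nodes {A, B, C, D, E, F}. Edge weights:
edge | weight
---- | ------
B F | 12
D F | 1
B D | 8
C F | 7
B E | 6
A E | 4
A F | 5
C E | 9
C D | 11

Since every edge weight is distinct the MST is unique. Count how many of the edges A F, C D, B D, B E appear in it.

Kruskal: consider edges lightest-first.
D F (1): add. Components now {A} {B} {C} {D,F} {E}
A E (4): add. Components now {A,E} {B} {C} {D,F}
A F (5): add. Components now {A,D,E,F} {B} {C}
B E (6): add. Components now {A,B,D,E,F} {C}
C F (7): add. Components now {A,B,C,D,E,F}
MST edge set: {D F, A E, A F, B E, C F}.
Of the listed edges, {A F, B E} are in the MST → 2.

2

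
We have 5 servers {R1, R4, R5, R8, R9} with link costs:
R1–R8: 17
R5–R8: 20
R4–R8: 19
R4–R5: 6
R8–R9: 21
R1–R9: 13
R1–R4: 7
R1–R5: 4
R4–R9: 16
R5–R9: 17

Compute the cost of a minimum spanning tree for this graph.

40

Sort edges by weight, then run Kruskal:
R1–R5 (4): add — endpoints in different components.
R4–R5 (6): add — endpoints in different components.
R1–R4 (7): skip — R4 and R1 already connected.
R1–R9 (13): add — endpoints in different components.
R4–R9 (16): skip — R4 and R9 already connected.
R1–R8 (17): add — endpoints in different components.
MST edges: R1–R5, R4–R5, R1–R9, R1–R8; total weight 4+6+13+17 = 40.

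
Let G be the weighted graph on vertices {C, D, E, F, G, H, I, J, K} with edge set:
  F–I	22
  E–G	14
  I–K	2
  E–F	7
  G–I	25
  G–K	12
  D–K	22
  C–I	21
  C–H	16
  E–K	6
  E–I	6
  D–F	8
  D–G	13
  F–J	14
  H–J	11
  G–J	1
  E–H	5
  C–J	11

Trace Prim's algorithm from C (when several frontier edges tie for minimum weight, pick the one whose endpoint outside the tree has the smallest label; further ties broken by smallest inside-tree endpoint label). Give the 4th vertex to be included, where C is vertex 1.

Grow the tree from C using Prim:
Step 1: cheapest edge leaving the tree is C–J (11); add J.
Step 2: cheapest edge leaving the tree is G–J (1); add G.
Step 3: cheapest edge leaving the tree is H–J (11); add H.
Step 4: cheapest edge leaving the tree is E–H (5); add E.
Step 5: cheapest edge leaving the tree is E–I (6); add I.
Step 6: cheapest edge leaving the tree is I–K (2); add K.
Step 7: cheapest edge leaving the tree is E–F (7); add F.
Step 8: cheapest edge leaving the tree is D–F (8); add D.
Vertex order: C, J, G, H, E, I, K, F, D. The 4th vertex is H.

H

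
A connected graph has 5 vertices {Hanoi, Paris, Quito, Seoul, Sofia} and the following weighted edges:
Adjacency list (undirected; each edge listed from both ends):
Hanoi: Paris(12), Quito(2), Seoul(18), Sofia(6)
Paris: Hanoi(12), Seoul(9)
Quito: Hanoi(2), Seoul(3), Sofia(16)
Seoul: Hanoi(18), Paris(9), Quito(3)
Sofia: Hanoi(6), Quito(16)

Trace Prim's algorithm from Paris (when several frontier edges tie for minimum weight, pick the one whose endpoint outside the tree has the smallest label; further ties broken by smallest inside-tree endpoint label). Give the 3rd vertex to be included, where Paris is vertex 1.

Quito

Prim, starting at Paris.
Step 1: frontier [Paris—Seoul 9, Hanoi—Paris 12] → take Paris—Seoul (9); add Seoul.
Step 2: frontier [Hanoi—Paris 12, Quito—Seoul 3, Hanoi—Seoul 18] → take Quito—Seoul (3); add Quito.
Step 3: frontier [Hanoi—Paris 12, Hanoi—Quito 2, Quito—Sofia 16, Hanoi—Seoul 18] → take Hanoi—Quito (2); add Hanoi.
Step 4: frontier [Hanoi—Sofia 6, Quito—Sofia 16] → take Hanoi—Sofia (6); add Sofia.
Vertex order: Paris, Seoul, Quito, Hanoi, Sofia. The 3rd vertex is Quito.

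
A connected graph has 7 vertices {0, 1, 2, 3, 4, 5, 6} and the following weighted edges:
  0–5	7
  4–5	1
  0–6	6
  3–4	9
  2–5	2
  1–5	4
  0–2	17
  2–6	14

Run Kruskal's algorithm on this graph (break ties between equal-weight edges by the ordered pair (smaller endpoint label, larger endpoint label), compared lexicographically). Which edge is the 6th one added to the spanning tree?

Kruskal's algorithm — process edges by increasing weight (ties by edge label):
4–5 (1): add — endpoints in different components.
2–5 (2): add — endpoints in different components.
1–5 (4): add — endpoints in different components.
0–6 (6): add — endpoints in different components.
0–5 (7): add — endpoints in different components.
3–4 (9): add — endpoints in different components.
The 6th edge added is 3–4.

3-4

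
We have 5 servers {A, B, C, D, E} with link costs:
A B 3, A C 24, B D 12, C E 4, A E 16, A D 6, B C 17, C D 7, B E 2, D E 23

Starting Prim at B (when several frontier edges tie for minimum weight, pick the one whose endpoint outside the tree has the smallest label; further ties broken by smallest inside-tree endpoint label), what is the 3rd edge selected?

C-E

Prim, starting at B.
Step 1: cheapest edge leaving the tree is B E (2); add E.
Step 2: cheapest edge leaving the tree is A B (3); add A.
Step 3: cheapest edge leaving the tree is C E (4); add C.
Step 4: cheapest edge leaving the tree is A D (6); add D.
The 3rd edge added is C E.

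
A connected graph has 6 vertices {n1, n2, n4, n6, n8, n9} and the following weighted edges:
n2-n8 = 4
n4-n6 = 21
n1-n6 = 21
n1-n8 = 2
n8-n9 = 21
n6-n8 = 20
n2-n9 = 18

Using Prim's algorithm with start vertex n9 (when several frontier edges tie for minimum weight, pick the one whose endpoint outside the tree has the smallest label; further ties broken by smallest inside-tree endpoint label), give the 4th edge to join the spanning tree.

n6-n8

Prim, starting at n9.
Step 1: cheapest edge leaving the tree is n2-n9 (18); add n2.
Step 2: cheapest edge leaving the tree is n2-n8 (4); add n8.
Step 3: cheapest edge leaving the tree is n1-n8 (2); add n1.
Step 4: cheapest edge leaving the tree is n6-n8 (20); add n6.
Step 5: cheapest edge leaving the tree is n4-n6 (21); add n4.
The 4th edge added is n6-n8.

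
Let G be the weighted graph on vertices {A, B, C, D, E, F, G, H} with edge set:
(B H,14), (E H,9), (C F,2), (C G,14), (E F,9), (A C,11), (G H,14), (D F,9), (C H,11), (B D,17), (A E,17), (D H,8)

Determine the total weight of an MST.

67

Prim, starting at A.
Step 1: cheapest edge leaving the tree is A C (11); add C.
Step 2: cheapest edge leaving the tree is C F (2); add F.
Step 3: cheapest edge leaving the tree is D F (9); add D.
Step 4: cheapest edge leaving the tree is D H (8); add H.
Step 5: cheapest edge leaving the tree is E F (9); add E.
Step 6: cheapest edge leaving the tree is B H (14); add B.
Step 7: cheapest edge leaving the tree is C G (14); add G.
MST edges: A C, C F, D F, D H, E F, B H, C G; total weight 11+2+9+8+9+14+14 = 67.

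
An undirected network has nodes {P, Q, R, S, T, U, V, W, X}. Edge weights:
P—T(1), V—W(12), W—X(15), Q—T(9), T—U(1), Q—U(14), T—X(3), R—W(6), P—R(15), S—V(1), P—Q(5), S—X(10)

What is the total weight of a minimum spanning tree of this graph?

39

Grow the tree from U using Prim:
Step 1: frontier [T—U 1, Q—U 14] → take T—U (1); add T.
Step 2: frontier [P—T 1, T—X 3, Q—T 9, Q—U 14] → take P—T (1); add P.
Step 3: frontier [P—Q 5, P—R 15, T—X 3, Q—T 9, Q—U 14] → take T—X (3); add X.
Step 4: frontier [P—Q 5, P—R 15, Q—T 9, Q—U 14, S—X 10, W—X 15] → take P—Q (5); add Q.
Step 5: frontier [P—R 15, S—X 10, W—X 15] → take S—X (10); add S.
Step 6: frontier [P—R 15, S—V 1, W—X 15] → take S—V (1); add V.
Step 7: frontier [P—R 15, V—W 12, W—X 15] → take V—W (12); add W.
Step 8: frontier [P—R 15, R—W 6] → take R—W (6); add R.
MST edges: T—U, P—T, T—X, P—Q, S—X, S—V, V—W, R—W; total weight 1+1+3+5+10+1+12+6 = 39.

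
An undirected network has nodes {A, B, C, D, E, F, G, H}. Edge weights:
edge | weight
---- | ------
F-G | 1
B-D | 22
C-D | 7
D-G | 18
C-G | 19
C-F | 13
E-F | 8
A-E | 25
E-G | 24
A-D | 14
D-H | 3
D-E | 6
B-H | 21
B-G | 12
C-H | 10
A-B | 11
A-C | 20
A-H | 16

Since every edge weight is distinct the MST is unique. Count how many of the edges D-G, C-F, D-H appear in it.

Kruskal's algorithm — process edges by increasing weight (ties by edge label):
F-G (1): add — endpoints in different components.
D-H (3): add — endpoints in different components.
D-E (6): add — endpoints in different components.
C-D (7): add — endpoints in different components.
E-F (8): add — endpoints in different components.
C-H (10): skip — C and H already connected.
A-B (11): add — endpoints in different components.
B-G (12): add — endpoints in different components.
MST edge set: {F-G, D-H, D-E, C-D, E-F, A-B, B-G}.
Of the listed edges, {D-H} are in the MST → 1.

1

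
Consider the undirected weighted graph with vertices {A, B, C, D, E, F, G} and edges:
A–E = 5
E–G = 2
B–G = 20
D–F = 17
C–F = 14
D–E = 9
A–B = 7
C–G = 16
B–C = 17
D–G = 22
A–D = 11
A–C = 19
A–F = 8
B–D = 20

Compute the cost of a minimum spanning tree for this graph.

Prim, starting at C.
Step 1: cheapest edge leaving the tree is C–F (14); add F.
Step 2: cheapest edge leaving the tree is A–F (8); add A.
Step 3: cheapest edge leaving the tree is A–E (5); add E.
Step 4: cheapest edge leaving the tree is E–G (2); add G.
Step 5: cheapest edge leaving the tree is A–B (7); add B.
Step 6: cheapest edge leaving the tree is D–E (9); add D.
MST edges: C–F, A–F, A–E, E–G, A–B, D–E; total weight 14+8+5+2+7+9 = 45.

45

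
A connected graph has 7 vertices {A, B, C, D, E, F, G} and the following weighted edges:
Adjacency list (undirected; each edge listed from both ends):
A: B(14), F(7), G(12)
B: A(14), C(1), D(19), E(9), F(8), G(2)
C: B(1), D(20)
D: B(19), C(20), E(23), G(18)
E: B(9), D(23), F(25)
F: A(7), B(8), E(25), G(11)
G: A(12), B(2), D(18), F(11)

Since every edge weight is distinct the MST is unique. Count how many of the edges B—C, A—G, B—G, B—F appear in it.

3

Kruskal: consider edges lightest-first.
B—C (1): add — endpoints in different components.
B—G (2): add — endpoints in different components.
A—F (7): add — endpoints in different components.
B—F (8): add — endpoints in different components.
B—E (9): add — endpoints in different components.
F—G (11): skip — F and G already connected.
A—G (12): skip — A and G already connected.
A—B (14): skip — A and B already connected.
D—G (18): add — endpoints in different components.
MST edge set: {B—C, B—G, A—F, B—F, B—E, D—G}.
Of the listed edges, {B—C, B—G, B—F} are in the MST → 3.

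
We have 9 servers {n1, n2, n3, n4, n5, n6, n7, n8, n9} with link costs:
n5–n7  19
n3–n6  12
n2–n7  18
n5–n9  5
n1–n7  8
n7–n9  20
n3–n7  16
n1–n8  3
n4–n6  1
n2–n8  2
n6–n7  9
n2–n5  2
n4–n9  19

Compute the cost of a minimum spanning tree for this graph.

Sort edges by weight, then run Kruskal:
n4–n6 (1): add — endpoints in different components.
n2–n5 (2): add — endpoints in different components.
n2–n8 (2): add — endpoints in different components.
n1–n8 (3): add — endpoints in different components.
n5–n9 (5): add — endpoints in different components.
n1–n7 (8): add — endpoints in different components.
n6–n7 (9): add — endpoints in different components.
n3–n6 (12): add — endpoints in different components.
MST edges: n4–n6, n2–n5, n2–n8, n1–n8, n5–n9, n1–n7, n6–n7, n3–n6; total weight 1+2+2+3+5+8+9+12 = 42.

42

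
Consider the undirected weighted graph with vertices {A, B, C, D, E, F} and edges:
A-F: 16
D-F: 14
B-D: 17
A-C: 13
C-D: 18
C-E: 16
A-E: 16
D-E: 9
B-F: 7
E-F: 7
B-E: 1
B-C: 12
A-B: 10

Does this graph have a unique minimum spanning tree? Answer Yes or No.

No

Kruskal's algorithm — process edges by increasing weight (ties by edge label):
B-E (1): add — endpoints in different components.
B-F (7): add — endpoints in different components.
E-F (7): skip — E and F already connected.
D-E (9): add — endpoints in different components.
A-B (10): add — endpoints in different components.
B-C (12): add — endpoints in different components.
Non-tree edge E-F has weight 7, equal to the heaviest edge on its tree cycle — swapping gives another MST of the same weight. Not unique.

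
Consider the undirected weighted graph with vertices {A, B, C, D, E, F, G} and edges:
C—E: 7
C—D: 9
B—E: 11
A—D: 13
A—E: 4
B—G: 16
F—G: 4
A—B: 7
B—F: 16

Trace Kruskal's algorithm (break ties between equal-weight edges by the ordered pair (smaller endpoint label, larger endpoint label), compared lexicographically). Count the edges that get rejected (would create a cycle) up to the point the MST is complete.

2

Kruskal: consider edges lightest-first.
A—E (4): add — endpoints in different components.
F—G (4): add — endpoints in different components.
A—B (7): add — endpoints in different components.
C—E (7): add — endpoints in different components.
C—D (9): add — endpoints in different components.
B—E (11): skip — B and E already connected.
A—D (13): skip — A and D already connected.
B—F (16): add — endpoints in different components.
Edges rejected before the tree was complete: 2.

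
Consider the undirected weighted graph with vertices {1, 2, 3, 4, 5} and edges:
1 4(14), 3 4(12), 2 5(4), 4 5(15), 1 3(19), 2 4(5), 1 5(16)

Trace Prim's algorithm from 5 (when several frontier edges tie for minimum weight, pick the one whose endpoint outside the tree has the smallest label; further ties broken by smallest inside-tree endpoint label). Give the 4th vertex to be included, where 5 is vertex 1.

Grow the tree from 5 using Prim:
Step 1: cheapest edge leaving the tree is 2 5 (4); add 2.
Step 2: cheapest edge leaving the tree is 2 4 (5); add 4.
Step 3: cheapest edge leaving the tree is 3 4 (12); add 3.
Step 4: cheapest edge leaving the tree is 1 4 (14); add 1.
Vertex order: 5, 2, 4, 3, 1. The 4th vertex is 3.

3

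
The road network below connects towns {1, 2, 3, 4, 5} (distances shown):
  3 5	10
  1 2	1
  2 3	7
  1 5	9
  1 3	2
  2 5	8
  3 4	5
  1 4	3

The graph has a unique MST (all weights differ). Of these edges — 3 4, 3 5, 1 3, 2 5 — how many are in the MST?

Sort edges by weight, then run Kruskal:
1 2 (1): add — endpoints in different components.
1 3 (2): add — endpoints in different components.
1 4 (3): add — endpoints in different components.
3 4 (5): skip — 3 and 4 already connected.
2 3 (7): skip — 2 and 3 already connected.
2 5 (8): add — endpoints in different components.
MST edge set: {1 2, 1 3, 1 4, 2 5}.
Of the listed edges, {1 3, 2 5} are in the MST → 2.

2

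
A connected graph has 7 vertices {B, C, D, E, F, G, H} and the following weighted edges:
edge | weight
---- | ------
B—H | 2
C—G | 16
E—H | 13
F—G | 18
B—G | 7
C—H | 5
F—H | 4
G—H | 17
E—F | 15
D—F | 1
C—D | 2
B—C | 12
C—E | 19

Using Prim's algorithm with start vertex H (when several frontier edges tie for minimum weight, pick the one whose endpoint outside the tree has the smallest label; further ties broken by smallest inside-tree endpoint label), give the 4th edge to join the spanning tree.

Prim's algorithm from H:
Step 1: cheapest edge leaving the tree is B—H (2); add B.
Step 2: cheapest edge leaving the tree is F—H (4); add F.
Step 3: cheapest edge leaving the tree is D—F (1); add D.
Step 4: cheapest edge leaving the tree is C—D (2); add C.
Step 5: cheapest edge leaving the tree is B—G (7); add G.
Step 6: cheapest edge leaving the tree is E—H (13); add E.
The 4th edge added is C—D.

C-D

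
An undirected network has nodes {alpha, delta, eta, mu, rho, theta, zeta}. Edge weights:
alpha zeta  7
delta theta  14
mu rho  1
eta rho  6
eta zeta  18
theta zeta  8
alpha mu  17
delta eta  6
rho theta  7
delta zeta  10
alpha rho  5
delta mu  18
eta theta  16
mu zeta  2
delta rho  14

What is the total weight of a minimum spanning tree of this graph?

Kruskal: consider edges lightest-first.
mu rho (1): add — endpoints in different components.
mu zeta (2): add — endpoints in different components.
alpha rho (5): add — endpoints in different components.
delta eta (6): add — endpoints in different components.
eta rho (6): add — endpoints in different components.
alpha zeta (7): skip — alpha and zeta already connected.
rho theta (7): add — endpoints in different components.
MST edges: mu rho, mu zeta, alpha rho, delta eta, eta rho, rho theta; total weight 1+2+5+6+6+7 = 27.

27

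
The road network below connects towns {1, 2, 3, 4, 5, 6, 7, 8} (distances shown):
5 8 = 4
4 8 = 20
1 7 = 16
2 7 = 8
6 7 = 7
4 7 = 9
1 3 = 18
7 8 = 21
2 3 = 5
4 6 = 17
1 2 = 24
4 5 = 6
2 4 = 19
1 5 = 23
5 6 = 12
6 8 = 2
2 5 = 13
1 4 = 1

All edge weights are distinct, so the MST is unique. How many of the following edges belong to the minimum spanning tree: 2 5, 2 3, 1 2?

1

Kruskal: consider edges lightest-first.
1 4 (1): add — endpoints in different components.
6 8 (2): add — endpoints in different components.
5 8 (4): add — endpoints in different components.
2 3 (5): add — endpoints in different components.
4 5 (6): add — endpoints in different components.
6 7 (7): add — endpoints in different components.
2 7 (8): add — endpoints in different components.
MST edge set: {1 4, 6 8, 5 8, 2 3, 4 5, 6 7, 2 7}.
Of the listed edges, {2 3} are in the MST → 1.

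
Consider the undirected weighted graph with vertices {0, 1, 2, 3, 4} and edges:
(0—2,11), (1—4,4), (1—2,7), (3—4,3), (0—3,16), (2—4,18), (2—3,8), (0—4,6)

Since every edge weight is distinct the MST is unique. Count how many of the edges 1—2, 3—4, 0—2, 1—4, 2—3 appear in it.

3

Kruskal: consider edges lightest-first.
3—4 (3): add. Components now {0} {1} {2} {3,4}
1—4 (4): add. Components now {0} {1,3,4} {2}
0—4 (6): add. Components now {0,1,3,4} {2}
1—2 (7): add. Components now {0,1,2,3,4}
MST edge set: {3—4, 1—4, 0—4, 1—2}.
Of the listed edges, {1—2, 3—4, 1—4} are in the MST → 3.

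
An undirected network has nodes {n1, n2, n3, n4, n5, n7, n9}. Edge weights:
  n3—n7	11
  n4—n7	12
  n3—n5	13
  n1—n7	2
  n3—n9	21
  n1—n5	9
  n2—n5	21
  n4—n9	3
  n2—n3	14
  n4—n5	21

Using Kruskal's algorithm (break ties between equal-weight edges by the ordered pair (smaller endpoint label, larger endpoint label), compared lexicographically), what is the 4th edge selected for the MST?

n3-n7

Sort edges by weight, then run Kruskal:
n1—n7 (2): add — endpoints in different components.
n4—n9 (3): add — endpoints in different components.
n1—n5 (9): add — endpoints in different components.
n3—n7 (11): add — endpoints in different components.
n4—n7 (12): add — endpoints in different components.
n3—n5 (13): skip — n5 and n3 already connected.
n2—n3 (14): add — endpoints in different components.
The 4th edge added is n3—n7.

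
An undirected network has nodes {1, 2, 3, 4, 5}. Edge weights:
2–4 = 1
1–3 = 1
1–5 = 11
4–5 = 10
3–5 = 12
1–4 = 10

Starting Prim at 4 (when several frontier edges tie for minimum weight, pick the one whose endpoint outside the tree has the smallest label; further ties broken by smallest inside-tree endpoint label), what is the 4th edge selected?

4-5

Grow the tree from 4 using Prim:
Step 1: cheapest edge leaving the tree is 2–4 (1); add 2.
Step 2: cheapest edge leaving the tree is 1–4 (10); add 1.
Step 3: cheapest edge leaving the tree is 1–3 (1); add 3.
Step 4: cheapest edge leaving the tree is 4–5 (10); add 5.
The 4th edge added is 4–5.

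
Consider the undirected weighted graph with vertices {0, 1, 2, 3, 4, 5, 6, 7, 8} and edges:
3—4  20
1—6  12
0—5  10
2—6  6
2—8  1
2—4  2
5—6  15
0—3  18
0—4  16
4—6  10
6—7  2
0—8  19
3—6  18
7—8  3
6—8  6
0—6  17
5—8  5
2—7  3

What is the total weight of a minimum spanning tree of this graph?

Prim's algorithm from 3:
Step 1: cheapest edge leaving the tree is 0—3 (18); add 0.
Step 2: cheapest edge leaving the tree is 0—5 (10); add 5.
Step 3: cheapest edge leaving the tree is 5—8 (5); add 8.
Step 4: cheapest edge leaving the tree is 2—8 (1); add 2.
Step 5: cheapest edge leaving the tree is 2—4 (2); add 4.
Step 6: cheapest edge leaving the tree is 2—7 (3); add 7.
Step 7: cheapest edge leaving the tree is 6—7 (2); add 6.
Step 8: cheapest edge leaving the tree is 1—6 (12); add 1.
MST edges: 0—3, 0—5, 5—8, 2—8, 2—4, 2—7, 6—7, 1—6; total weight 18+10+5+1+2+3+2+12 = 53.

53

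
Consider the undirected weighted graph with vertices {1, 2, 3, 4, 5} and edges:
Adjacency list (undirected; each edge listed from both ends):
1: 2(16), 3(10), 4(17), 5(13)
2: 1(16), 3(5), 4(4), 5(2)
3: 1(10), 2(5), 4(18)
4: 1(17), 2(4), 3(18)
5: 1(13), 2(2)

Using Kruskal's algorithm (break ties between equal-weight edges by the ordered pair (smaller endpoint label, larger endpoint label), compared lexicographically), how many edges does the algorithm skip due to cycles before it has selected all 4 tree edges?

0

Kruskal: consider edges lightest-first.
2—5 (2): add. Components now {1} {2,5} {3} {4}
2—4 (4): add. Components now {1} {2,4,5} {3}
2—3 (5): add. Components now {1} {2,3,4,5}
1—3 (10): add. Components now {1,2,3,4,5}
Edges rejected before the tree was complete: 0.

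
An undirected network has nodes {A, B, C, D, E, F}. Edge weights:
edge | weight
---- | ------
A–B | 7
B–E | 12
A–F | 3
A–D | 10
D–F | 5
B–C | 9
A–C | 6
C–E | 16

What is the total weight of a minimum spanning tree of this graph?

Grow the tree from C using Prim:
Step 1: cheapest edge leaving the tree is A–C (6); add A.
Step 2: cheapest edge leaving the tree is A–F (3); add F.
Step 3: cheapest edge leaving the tree is D–F (5); add D.
Step 4: cheapest edge leaving the tree is A–B (7); add B.
Step 5: cheapest edge leaving the tree is B–E (12); add E.
MST edges: A–C, A–F, D–F, A–B, B–E; total weight 6+3+5+7+12 = 33.

33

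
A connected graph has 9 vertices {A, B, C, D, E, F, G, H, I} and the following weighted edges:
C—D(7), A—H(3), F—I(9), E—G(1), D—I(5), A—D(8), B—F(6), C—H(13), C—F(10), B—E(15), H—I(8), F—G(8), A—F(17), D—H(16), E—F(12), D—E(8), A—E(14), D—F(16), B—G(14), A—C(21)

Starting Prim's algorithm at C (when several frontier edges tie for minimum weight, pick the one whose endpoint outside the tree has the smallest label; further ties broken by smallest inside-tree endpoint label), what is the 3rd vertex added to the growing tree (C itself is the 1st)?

I

Prim, starting at C.
Step 1: cheapest edge leaving the tree is C—D (7); add D.
Step 2: cheapest edge leaving the tree is D—I (5); add I.
Step 3: cheapest edge leaving the tree is A—D (8); add A.
Step 4: cheapest edge leaving the tree is A—H (3); add H.
Step 5: cheapest edge leaving the tree is D—E (8); add E.
Step 6: cheapest edge leaving the tree is E—G (1); add G.
Step 7: cheapest edge leaving the tree is F—G (8); add F.
Step 8: cheapest edge leaving the tree is B—F (6); add B.
Vertex order: C, D, I, A, H, E, G, F, B. The 3rd vertex is I.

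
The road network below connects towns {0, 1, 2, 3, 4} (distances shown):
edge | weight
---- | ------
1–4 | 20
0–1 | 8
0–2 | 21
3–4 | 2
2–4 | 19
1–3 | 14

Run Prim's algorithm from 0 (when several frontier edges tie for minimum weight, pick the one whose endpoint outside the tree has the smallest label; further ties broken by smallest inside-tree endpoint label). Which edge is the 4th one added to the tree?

2-4

Prim, starting at 0.
Step 1: cheapest edge leaving the tree is 0–1 (8); add 1.
Step 2: cheapest edge leaving the tree is 1–3 (14); add 3.
Step 3: cheapest edge leaving the tree is 3–4 (2); add 4.
Step 4: cheapest edge leaving the tree is 2–4 (19); add 2.
The 4th edge added is 2–4.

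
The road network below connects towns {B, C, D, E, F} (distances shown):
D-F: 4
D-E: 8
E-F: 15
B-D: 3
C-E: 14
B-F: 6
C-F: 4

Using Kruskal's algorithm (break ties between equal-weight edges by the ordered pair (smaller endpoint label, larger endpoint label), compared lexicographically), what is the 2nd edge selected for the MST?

Kruskal's algorithm — process edges by increasing weight (ties by edge label):
B-D (3): add — endpoints in different components.
C-F (4): add — endpoints in different components.
D-F (4): add — endpoints in different components.
B-F (6): skip — B and F already connected.
D-E (8): add — endpoints in different components.
The 2nd edge added is C-F.

C-F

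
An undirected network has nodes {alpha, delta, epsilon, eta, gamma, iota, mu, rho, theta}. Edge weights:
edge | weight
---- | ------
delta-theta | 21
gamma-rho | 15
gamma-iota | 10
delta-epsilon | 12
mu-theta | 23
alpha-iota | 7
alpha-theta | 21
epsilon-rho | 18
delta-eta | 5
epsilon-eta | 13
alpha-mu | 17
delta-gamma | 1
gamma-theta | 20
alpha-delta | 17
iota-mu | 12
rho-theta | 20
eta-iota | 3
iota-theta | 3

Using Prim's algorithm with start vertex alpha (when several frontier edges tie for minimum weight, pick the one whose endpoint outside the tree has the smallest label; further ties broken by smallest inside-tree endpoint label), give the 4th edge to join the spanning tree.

Prim, starting at alpha.
Step 1: cheapest edge leaving the tree is alpha-iota (7); add iota.
Step 2: cheapest edge leaving the tree is eta-iota (3); add eta.
Step 3: cheapest edge leaving the tree is iota-theta (3); add theta.
Step 4: cheapest edge leaving the tree is delta-eta (5); add delta.
Step 5: cheapest edge leaving the tree is delta-gamma (1); add gamma.
Step 6: cheapest edge leaving the tree is delta-epsilon (12); add epsilon.
Step 7: cheapest edge leaving the tree is iota-mu (12); add mu.
Step 8: cheapest edge leaving the tree is gamma-rho (15); add rho.
The 4th edge added is delta-eta.

delta-eta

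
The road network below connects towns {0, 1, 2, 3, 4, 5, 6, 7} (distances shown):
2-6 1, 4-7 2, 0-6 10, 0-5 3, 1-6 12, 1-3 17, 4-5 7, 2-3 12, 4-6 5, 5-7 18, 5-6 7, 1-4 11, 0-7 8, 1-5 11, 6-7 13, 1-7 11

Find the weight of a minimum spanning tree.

Prim, starting at 0.
Step 1: cheapest edge leaving the tree is 0-5 (3); add 5.
Step 2: cheapest edge leaving the tree is 4-5 (7); add 4.
Step 3: cheapest edge leaving the tree is 4-7 (2); add 7.
Step 4: cheapest edge leaving the tree is 4-6 (5); add 6.
Step 5: cheapest edge leaving the tree is 2-6 (1); add 2.
Step 6: cheapest edge leaving the tree is 1-4 (11); add 1.
Step 7: cheapest edge leaving the tree is 2-3 (12); add 3.
MST edges: 0-5, 4-5, 4-7, 4-6, 2-6, 1-4, 2-3; total weight 3+7+2+5+1+11+12 = 41.

41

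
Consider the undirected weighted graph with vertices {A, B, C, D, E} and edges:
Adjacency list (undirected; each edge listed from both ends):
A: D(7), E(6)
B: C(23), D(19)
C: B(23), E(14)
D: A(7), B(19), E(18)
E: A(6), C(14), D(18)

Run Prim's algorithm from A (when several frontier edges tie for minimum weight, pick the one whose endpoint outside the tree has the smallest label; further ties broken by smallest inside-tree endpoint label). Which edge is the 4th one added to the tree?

Prim, starting at A.
Step 1: frontier [A E 6, A D 7] → take A E (6); add E.
Step 2: frontier [A D 7, C E 14, D E 18] → take A D (7); add D.
Step 3: frontier [B D 19, C E 14] → take C E (14); add C.
Step 4: frontier [B C 23, B D 19] → take B D (19); add B.
The 4th edge added is B D.

B-D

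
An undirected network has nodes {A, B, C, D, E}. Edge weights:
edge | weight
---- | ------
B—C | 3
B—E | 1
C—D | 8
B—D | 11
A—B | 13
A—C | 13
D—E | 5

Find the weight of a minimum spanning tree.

22

Sort edges by weight, then run Kruskal:
B—E (1): add — endpoints in different components.
B—C (3): add — endpoints in different components.
D—E (5): add — endpoints in different components.
C—D (8): skip — C and D already connected.
B—D (11): skip — B and D already connected.
A—B (13): add — endpoints in different components.
MST edges: B—E, B—C, D—E, A—B; total weight 1+3+5+13 = 22.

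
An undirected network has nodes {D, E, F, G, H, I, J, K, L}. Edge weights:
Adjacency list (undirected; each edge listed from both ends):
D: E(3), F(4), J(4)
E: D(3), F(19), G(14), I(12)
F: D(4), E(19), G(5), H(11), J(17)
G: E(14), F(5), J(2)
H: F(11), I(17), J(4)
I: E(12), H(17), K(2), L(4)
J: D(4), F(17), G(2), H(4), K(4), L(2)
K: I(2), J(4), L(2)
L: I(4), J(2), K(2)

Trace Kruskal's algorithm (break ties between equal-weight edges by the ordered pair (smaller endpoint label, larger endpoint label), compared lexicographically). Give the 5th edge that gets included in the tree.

Kruskal: consider edges lightest-first.
G–J (2): add — endpoints in different components.
I–K (2): add — endpoints in different components.
J–L (2): add — endpoints in different components.
K–L (2): add — endpoints in different components.
D–E (3): add — endpoints in different components.
D–F (4): add — endpoints in different components.
D–J (4): add — endpoints in different components.
H–J (4): add — endpoints in different components.
The 5th edge added is D–E.

D-E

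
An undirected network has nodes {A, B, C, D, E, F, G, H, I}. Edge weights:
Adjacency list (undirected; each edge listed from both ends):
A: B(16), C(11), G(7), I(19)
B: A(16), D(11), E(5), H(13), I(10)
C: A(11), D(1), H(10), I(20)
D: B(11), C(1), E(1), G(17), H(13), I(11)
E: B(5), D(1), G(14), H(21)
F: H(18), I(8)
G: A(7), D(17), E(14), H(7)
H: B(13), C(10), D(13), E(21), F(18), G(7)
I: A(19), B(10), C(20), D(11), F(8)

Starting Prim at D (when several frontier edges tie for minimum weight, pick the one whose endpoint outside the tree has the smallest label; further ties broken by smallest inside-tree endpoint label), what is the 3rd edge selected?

B-E

Prim's algorithm from D:
Step 1: cheapest edge leaving the tree is C–D (1); add C.
Step 2: cheapest edge leaving the tree is D–E (1); add E.
Step 3: cheapest edge leaving the tree is B–E (5); add B.
Step 4: cheapest edge leaving the tree is C–H (10); add H.
Step 5: cheapest edge leaving the tree is G–H (7); add G.
Step 6: cheapest edge leaving the tree is A–G (7); add A.
Step 7: cheapest edge leaving the tree is B–I (10); add I.
Step 8: cheapest edge leaving the tree is F–I (8); add F.
The 3rd edge added is B–E.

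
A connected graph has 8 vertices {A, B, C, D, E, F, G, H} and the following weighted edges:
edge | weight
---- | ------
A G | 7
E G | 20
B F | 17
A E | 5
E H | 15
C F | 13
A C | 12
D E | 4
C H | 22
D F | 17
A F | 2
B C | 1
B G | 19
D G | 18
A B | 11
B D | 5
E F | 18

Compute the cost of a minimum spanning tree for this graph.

Kruskal's algorithm — process edges by increasing weight (ties by edge label):
B C (1): add — endpoints in different components.
A F (2): add — endpoints in different components.
D E (4): add — endpoints in different components.
A E (5): add — endpoints in different components.
B D (5): add — endpoints in different components.
A G (7): add — endpoints in different components.
A B (11): skip — A and B already connected.
A C (12): skip — A and C already connected.
C F (13): skip — C and F already connected.
E H (15): add — endpoints in different components.
MST edges: B C, A F, D E, A E, B D, A G, E H; total weight 1+2+4+5+5+7+15 = 39.

39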